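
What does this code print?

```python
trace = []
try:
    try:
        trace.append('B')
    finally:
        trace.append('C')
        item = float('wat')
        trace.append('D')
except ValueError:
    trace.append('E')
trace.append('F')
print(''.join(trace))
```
BCEF

Exception in inner finally caught by outer except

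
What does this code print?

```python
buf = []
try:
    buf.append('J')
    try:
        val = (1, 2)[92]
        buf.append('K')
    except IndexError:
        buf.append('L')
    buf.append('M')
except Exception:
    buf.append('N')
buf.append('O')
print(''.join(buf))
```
JLMO

Inner exception caught by inner handler, outer continues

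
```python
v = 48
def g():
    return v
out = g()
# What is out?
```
48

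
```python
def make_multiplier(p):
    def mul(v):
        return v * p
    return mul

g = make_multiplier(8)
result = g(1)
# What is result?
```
8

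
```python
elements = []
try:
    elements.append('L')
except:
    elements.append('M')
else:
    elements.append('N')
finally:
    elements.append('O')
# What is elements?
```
['L', 'N', 'O']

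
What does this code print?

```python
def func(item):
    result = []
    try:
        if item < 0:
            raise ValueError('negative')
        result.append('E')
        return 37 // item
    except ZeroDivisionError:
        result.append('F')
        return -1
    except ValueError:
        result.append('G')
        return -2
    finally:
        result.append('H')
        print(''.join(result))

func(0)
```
EFH

item=0 causes ZeroDivisionError, caught, finally prints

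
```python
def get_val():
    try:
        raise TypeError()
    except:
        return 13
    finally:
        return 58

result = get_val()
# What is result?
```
58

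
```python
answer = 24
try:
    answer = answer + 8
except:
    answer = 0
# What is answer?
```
32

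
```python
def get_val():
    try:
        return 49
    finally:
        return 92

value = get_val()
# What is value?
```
92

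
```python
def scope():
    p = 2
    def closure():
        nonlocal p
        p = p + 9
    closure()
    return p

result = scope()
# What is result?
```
11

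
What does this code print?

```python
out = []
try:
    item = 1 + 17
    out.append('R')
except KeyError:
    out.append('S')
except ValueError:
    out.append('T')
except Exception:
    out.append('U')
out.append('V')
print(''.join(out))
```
RV

No exception, try block completes normally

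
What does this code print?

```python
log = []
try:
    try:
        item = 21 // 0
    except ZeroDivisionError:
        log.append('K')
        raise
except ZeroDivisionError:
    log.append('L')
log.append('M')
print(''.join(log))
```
KLM

raise without argument re-raises current exception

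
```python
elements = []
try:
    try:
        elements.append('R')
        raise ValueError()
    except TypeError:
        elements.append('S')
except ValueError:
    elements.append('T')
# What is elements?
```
['R', 'T']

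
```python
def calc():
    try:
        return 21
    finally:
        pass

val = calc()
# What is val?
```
21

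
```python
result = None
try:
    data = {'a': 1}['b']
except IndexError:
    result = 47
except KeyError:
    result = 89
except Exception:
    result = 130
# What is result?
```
89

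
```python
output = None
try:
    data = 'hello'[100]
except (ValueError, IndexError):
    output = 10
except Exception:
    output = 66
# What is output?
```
10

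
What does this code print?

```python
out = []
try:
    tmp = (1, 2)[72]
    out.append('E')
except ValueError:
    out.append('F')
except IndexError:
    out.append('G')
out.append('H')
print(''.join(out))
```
GH

IndexError is caught by its specific handler, not ValueError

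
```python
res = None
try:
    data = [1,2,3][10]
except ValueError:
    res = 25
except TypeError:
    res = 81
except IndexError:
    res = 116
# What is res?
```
116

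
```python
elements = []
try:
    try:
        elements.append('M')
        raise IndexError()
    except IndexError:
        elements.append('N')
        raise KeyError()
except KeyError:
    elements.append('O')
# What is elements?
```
['M', 'N', 'O']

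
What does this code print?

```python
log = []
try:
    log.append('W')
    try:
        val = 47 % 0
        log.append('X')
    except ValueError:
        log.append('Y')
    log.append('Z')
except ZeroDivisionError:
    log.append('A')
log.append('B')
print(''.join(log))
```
WAB

Inner handler doesn't match, propagates to outer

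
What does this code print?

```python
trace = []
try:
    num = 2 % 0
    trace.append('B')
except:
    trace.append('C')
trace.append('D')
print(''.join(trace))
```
CD

Exception raised in try, caught by bare except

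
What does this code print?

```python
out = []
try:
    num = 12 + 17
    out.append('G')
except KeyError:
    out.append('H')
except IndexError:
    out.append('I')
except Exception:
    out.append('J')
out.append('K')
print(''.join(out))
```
GK

No exception, try block completes normally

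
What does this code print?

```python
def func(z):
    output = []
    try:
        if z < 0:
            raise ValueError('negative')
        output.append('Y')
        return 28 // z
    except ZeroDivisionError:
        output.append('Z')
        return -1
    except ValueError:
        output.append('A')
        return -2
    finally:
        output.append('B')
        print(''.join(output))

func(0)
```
YZB

z=0 causes ZeroDivisionError, caught, finally prints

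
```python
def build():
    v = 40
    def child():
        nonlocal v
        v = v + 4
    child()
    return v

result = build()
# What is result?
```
44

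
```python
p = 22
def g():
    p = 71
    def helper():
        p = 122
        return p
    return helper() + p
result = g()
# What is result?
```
193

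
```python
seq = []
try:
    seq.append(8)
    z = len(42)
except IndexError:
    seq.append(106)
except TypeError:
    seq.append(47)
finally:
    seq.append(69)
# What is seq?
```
[8, 47, 69]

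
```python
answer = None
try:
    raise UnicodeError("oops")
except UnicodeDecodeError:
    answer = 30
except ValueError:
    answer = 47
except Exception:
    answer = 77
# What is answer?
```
47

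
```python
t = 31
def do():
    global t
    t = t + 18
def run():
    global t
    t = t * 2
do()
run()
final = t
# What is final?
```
98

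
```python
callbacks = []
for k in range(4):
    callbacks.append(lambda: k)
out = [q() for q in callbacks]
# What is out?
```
[3, 3, 3, 3]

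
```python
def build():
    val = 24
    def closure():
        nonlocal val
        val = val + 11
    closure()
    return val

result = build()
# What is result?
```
35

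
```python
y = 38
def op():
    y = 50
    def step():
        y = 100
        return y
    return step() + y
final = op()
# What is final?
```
150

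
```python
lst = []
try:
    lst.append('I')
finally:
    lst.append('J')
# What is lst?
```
['I', 'J']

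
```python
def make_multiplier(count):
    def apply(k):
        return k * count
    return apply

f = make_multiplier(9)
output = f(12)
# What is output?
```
108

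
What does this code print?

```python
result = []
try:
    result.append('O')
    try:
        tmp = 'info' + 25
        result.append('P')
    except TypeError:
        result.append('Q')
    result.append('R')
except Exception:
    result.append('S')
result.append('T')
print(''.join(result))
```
OQRT

Inner exception caught by inner handler, outer continues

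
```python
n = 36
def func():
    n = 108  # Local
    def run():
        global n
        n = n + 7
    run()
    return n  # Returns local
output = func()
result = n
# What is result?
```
43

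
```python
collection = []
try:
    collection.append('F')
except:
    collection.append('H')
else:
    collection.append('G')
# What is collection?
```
['F', 'G']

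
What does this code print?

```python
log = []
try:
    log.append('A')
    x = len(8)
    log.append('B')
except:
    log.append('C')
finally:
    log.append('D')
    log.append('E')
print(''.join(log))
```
ACDE

Code before exception runs, then except, then all of finally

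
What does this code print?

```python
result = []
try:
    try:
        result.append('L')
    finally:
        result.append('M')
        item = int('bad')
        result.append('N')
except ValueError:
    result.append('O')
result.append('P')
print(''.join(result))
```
LMOP

Exception in inner finally caught by outer except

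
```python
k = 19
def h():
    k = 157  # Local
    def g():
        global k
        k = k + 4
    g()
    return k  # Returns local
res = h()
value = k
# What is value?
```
23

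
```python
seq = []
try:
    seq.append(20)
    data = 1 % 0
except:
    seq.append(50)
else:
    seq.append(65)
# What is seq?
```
[20, 50]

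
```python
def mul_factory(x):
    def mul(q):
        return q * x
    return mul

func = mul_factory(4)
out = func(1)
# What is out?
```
4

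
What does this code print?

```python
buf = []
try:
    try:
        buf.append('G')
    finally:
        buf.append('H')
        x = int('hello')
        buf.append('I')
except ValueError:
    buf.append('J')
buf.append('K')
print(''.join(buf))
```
GHJK

Exception in inner finally caught by outer except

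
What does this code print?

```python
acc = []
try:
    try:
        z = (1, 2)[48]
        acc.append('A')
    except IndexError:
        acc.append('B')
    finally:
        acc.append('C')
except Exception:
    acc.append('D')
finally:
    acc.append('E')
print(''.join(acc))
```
BCE

Both finally blocks run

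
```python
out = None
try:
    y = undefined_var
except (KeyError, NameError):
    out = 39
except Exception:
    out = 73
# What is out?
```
39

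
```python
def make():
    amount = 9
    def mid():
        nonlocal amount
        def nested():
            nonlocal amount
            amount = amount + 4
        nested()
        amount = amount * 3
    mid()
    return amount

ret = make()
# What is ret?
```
39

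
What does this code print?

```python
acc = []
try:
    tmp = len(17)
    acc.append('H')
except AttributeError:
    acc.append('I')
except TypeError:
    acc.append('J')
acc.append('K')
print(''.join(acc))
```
JK

TypeError is caught by its specific handler, not AttributeError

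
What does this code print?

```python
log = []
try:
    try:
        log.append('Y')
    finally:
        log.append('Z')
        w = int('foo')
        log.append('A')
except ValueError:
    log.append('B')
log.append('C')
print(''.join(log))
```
YZBC

Exception in inner finally caught by outer except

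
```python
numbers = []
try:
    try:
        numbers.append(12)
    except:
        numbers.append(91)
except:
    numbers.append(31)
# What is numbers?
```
[12]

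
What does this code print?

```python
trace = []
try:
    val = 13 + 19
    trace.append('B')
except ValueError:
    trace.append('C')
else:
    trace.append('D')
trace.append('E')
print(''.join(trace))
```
BDE

else block runs when no exception occurs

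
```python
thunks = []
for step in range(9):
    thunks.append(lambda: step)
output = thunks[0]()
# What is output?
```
8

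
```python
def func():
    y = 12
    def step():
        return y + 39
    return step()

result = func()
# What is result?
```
51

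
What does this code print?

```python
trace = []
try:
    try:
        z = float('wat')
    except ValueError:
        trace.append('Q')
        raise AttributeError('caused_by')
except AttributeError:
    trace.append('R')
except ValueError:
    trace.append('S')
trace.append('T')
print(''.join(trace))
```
QRT

AttributeError raised and caught, original ValueError not re-raised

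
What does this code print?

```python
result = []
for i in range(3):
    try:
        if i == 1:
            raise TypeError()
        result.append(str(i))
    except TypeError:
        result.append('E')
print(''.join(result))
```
0E2

Exception on i=1 caught, loop continues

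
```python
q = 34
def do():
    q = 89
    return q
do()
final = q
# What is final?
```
34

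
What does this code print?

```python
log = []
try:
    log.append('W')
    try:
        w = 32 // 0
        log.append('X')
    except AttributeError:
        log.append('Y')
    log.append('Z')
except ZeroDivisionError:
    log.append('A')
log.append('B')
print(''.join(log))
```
WAB

Inner handler doesn't match, propagates to outer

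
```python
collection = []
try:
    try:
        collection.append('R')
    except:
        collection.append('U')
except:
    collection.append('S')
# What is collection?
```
['R']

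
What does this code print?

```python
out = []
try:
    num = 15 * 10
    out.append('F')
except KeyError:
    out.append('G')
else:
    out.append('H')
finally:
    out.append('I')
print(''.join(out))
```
FHI

else runs before finally when no exception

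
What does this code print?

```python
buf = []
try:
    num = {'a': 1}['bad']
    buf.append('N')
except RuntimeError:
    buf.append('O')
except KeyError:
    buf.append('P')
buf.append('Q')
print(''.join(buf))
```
PQ

KeyError is caught by its specific handler, not RuntimeError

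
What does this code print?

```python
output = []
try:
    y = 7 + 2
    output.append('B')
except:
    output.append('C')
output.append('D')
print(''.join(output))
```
BD

No exception, try block completes normally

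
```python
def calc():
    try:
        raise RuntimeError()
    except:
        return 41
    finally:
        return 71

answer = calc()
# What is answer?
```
71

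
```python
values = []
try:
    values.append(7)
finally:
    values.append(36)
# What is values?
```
[7, 36]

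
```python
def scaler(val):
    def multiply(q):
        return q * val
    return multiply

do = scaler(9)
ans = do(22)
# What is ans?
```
198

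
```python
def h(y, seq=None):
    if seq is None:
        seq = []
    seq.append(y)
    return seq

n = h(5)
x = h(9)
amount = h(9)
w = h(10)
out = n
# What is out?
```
[5]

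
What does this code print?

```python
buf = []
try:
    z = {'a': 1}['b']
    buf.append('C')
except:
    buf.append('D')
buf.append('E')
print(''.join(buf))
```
DE

Exception raised in try, caught by bare except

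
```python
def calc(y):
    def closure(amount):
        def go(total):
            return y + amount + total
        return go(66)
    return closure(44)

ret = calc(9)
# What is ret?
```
119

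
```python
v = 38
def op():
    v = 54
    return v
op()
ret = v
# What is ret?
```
38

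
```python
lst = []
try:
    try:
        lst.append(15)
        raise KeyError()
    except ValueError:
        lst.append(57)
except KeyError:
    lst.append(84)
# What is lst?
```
[15, 84]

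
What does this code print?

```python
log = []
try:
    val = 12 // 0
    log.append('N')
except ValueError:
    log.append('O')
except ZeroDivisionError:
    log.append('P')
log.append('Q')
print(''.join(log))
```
PQ

ZeroDivisionError is caught by its specific handler, not ValueError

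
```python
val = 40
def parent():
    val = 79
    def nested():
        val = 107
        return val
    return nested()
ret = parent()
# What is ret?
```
107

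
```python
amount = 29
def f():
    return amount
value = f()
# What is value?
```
29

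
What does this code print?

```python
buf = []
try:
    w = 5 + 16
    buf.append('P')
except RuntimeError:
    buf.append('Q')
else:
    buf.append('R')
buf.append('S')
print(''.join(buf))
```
PRS

else block runs when no exception occurs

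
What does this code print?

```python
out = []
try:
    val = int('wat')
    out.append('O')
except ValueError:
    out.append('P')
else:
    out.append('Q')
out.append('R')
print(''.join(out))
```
PR

else block skipped when exception is caught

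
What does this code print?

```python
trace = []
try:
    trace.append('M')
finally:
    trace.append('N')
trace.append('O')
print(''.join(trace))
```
MNO

try/finally without except, no exception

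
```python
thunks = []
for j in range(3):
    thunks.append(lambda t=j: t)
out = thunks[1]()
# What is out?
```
1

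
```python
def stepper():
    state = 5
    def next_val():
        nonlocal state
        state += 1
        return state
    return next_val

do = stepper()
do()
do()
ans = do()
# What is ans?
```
8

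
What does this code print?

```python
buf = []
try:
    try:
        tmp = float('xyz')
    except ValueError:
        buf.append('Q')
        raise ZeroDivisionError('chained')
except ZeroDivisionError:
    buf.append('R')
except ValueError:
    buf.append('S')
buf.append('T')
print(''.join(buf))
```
QRT

ZeroDivisionError raised and caught, original ValueError not re-raised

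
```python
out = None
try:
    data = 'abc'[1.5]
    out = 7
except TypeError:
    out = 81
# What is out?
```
81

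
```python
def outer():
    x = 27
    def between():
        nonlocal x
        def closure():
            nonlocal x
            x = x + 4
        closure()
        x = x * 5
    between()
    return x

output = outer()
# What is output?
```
155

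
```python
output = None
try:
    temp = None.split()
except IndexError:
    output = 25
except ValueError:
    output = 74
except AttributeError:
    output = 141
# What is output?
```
141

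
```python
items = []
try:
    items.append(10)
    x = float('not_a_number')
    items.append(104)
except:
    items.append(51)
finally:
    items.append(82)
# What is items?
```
[10, 51, 82]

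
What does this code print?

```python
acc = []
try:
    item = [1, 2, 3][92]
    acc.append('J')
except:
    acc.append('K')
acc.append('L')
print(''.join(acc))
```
KL

Exception raised in try, caught by bare except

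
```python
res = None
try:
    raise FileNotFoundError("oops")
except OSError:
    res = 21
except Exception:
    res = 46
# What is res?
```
21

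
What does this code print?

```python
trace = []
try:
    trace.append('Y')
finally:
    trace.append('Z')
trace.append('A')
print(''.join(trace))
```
YZA

try/finally without except, no exception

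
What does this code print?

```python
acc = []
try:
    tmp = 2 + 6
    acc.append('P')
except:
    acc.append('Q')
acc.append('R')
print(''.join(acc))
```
PR

No exception, try block completes normally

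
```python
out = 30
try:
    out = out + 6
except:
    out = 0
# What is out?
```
36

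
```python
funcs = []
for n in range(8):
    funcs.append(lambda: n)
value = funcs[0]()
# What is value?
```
7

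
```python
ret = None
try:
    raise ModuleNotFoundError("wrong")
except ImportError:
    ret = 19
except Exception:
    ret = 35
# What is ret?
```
19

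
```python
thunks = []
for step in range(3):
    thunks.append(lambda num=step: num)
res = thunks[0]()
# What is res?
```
0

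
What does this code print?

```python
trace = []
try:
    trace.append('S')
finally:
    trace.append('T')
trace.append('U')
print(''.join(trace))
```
STU

try/finally without except, no exception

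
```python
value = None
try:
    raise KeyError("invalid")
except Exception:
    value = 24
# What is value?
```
24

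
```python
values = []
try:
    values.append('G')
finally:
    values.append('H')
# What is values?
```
['G', 'H']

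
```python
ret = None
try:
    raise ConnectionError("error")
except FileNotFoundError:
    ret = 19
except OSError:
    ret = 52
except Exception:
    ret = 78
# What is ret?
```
52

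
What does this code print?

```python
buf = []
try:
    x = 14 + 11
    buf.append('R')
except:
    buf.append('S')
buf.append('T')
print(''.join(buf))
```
RT

No exception, try block completes normally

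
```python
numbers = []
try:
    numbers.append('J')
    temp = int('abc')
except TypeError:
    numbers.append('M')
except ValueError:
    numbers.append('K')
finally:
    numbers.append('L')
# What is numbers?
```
['J', 'K', 'L']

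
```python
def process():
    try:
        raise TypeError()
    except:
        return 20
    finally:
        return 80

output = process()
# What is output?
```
80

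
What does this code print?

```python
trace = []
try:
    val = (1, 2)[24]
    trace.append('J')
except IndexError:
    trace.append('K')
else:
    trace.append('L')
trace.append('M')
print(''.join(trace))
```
KM

else block skipped when exception is caught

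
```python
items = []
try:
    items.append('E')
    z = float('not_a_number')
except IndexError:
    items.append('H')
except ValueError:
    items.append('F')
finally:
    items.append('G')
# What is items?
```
['E', 'F', 'G']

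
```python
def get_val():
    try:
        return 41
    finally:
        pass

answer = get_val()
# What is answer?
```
41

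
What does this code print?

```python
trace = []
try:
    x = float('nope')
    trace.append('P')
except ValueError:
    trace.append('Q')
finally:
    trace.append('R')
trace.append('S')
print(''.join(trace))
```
QRS

finally always runs, even after exception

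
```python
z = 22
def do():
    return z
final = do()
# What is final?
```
22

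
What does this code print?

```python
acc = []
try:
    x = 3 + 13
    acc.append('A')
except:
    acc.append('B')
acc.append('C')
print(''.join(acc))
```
AC

No exception, try block completes normally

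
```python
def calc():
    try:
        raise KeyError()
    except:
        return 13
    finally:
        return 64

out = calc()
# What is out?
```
64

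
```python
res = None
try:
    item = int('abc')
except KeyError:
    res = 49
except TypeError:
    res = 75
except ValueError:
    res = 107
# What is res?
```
107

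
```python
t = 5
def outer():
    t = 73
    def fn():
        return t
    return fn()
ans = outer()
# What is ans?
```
73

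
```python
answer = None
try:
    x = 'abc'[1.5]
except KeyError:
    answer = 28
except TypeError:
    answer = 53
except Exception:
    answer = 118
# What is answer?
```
53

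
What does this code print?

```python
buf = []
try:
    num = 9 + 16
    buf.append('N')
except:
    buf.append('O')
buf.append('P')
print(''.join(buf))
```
NP

No exception, try block completes normally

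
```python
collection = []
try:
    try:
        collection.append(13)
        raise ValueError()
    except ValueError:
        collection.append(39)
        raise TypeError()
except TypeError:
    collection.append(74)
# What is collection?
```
[13, 39, 74]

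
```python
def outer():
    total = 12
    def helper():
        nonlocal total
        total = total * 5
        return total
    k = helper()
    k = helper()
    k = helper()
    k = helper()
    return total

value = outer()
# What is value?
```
7500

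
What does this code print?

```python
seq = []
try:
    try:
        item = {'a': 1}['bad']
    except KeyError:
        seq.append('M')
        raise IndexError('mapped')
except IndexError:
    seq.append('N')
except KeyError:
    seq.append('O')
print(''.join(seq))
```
MN

New IndexError raised, caught by outer IndexError handler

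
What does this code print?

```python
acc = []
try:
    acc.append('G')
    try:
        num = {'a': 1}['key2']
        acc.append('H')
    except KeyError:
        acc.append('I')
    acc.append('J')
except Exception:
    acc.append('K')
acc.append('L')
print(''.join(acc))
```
GIJL

Inner exception caught by inner handler, outer continues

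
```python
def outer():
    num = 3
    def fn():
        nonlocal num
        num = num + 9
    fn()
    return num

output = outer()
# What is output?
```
12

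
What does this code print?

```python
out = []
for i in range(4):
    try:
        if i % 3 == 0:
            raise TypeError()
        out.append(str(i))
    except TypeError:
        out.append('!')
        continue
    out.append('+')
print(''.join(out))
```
!1+2+!

continue in except skips rest of loop body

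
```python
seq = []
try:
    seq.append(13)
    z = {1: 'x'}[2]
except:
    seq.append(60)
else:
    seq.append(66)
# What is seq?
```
[13, 60]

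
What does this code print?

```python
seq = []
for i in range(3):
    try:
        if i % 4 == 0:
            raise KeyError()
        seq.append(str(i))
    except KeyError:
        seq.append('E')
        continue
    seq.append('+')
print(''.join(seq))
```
E1+2+

continue in except skips rest of loop body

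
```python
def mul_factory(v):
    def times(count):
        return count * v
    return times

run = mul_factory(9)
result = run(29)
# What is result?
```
261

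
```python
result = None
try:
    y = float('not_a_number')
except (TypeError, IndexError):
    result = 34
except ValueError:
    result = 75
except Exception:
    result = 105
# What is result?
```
75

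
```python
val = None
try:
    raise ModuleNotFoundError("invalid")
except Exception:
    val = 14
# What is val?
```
14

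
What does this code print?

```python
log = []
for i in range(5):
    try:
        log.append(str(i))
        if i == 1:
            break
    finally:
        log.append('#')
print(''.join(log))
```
0#1#

finally runs even when breaking out of loop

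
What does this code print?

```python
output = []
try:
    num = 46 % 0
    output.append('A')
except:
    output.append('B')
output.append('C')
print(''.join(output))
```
BC

Exception raised in try, caught by bare except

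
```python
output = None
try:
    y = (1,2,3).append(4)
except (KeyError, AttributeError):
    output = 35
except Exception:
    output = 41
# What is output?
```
35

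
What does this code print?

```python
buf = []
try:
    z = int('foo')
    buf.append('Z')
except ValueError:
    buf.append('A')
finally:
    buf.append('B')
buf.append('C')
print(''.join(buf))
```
ABC

finally always runs, even after exception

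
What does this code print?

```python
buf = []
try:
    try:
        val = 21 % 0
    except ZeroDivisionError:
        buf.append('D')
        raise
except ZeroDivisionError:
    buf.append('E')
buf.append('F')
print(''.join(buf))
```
DEF

raise without argument re-raises current exception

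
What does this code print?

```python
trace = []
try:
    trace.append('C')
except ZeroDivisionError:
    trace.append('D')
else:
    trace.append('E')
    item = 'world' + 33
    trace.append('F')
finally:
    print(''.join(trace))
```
CE

Try succeeds, else appends 'E', TypeError in else is uncaught, finally prints before exception propagates ('F' never appended)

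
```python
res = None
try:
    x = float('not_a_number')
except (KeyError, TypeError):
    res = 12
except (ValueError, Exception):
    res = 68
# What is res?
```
68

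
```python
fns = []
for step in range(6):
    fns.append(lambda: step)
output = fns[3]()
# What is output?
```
5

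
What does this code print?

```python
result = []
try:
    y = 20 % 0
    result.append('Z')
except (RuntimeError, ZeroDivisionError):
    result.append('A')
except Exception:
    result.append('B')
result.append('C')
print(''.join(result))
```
AC

ZeroDivisionError matches tuple containing it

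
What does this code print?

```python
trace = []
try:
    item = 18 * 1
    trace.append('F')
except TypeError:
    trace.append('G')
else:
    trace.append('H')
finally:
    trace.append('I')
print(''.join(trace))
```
FHI

else runs before finally when no exception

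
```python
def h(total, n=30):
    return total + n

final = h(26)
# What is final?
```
56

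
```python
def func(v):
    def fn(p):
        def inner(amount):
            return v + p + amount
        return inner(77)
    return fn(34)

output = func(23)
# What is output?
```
134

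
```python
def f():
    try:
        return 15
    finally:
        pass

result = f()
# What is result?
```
15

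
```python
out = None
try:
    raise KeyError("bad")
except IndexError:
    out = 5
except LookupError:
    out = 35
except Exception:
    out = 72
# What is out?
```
35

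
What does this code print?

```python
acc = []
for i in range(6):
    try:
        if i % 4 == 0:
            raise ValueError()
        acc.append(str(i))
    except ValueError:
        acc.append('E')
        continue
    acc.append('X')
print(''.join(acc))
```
E1X2X3XE5X

continue in except skips rest of loop body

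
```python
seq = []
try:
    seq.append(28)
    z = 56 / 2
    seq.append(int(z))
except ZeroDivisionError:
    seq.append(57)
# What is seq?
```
[28, 28]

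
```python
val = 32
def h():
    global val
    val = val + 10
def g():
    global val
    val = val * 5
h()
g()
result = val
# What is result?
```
210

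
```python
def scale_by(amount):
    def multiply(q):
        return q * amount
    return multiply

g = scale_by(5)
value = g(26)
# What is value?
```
130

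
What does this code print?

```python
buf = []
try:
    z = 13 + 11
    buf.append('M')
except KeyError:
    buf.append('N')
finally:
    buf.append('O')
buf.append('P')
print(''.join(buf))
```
MOP

finally runs after normal execution too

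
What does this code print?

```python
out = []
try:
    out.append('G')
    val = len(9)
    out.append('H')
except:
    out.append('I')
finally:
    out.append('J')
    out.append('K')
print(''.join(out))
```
GIJK

Code before exception runs, then except, then all of finally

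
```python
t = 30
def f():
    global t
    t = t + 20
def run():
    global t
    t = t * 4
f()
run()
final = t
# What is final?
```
200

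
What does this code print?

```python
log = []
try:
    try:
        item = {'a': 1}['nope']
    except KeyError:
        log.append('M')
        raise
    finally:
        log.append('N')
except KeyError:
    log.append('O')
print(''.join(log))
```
MNO

finally runs before re-raised exception propagates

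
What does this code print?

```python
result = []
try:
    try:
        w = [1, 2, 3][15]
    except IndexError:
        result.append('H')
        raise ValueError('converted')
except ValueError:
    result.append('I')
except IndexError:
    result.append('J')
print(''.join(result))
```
HI

New ValueError raised, caught by outer ValueError handler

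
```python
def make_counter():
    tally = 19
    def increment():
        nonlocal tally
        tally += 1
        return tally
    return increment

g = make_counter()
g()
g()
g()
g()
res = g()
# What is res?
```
24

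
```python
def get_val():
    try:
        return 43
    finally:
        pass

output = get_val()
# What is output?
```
43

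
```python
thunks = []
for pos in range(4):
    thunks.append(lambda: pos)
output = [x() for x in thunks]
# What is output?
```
[3, 3, 3, 3]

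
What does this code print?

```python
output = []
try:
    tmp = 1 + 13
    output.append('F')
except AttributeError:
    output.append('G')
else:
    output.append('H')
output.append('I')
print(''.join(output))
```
FHI

else block runs when no exception occurs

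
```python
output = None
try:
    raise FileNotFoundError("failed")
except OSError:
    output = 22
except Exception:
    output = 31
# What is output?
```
22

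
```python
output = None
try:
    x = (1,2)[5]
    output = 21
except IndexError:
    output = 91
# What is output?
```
91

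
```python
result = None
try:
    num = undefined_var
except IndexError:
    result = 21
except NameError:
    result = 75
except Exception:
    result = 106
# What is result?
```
75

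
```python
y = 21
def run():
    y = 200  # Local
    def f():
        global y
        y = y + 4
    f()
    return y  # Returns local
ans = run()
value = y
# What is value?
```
25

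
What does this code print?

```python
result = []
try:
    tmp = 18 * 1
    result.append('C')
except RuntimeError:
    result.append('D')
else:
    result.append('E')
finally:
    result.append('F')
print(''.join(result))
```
CEF

else runs before finally when no exception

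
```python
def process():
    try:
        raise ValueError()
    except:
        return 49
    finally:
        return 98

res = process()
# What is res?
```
98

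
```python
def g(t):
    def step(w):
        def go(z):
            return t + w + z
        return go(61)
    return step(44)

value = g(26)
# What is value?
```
131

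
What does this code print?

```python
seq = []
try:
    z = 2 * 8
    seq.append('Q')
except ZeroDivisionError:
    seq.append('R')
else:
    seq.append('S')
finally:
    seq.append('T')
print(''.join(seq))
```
QST

else runs before finally when no exception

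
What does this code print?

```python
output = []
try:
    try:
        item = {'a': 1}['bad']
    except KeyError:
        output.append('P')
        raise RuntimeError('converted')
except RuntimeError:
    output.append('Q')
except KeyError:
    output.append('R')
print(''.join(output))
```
PQ

New RuntimeError raised, caught by outer RuntimeError handler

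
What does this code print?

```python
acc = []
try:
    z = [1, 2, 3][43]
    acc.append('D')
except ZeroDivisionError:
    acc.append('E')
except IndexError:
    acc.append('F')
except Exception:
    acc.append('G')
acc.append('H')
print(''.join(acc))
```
FH

IndexError matches before generic Exception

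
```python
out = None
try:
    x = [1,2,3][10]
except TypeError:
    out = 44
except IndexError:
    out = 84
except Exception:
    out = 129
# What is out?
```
84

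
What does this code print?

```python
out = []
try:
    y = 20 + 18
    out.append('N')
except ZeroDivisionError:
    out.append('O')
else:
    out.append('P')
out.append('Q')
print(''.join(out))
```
NPQ

else block runs when no exception occurs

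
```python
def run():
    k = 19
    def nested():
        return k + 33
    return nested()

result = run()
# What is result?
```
52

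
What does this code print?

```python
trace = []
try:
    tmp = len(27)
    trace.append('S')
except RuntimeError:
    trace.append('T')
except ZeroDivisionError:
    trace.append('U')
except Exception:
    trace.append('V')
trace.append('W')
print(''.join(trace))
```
VW

TypeError not specifically caught, falls to Exception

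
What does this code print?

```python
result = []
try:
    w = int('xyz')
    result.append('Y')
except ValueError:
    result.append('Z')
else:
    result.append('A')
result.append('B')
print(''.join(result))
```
ZB

else block skipped when exception is caught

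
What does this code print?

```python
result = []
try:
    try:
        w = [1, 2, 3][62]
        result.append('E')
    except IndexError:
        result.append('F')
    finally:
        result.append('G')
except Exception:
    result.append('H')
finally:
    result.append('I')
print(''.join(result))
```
FGI

Both finally blocks run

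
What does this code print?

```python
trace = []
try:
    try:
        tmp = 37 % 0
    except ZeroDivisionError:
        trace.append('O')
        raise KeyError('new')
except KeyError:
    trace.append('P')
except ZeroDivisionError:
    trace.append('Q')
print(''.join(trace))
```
OP

New KeyError raised, caught by outer KeyError handler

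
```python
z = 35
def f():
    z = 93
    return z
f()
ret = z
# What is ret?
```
35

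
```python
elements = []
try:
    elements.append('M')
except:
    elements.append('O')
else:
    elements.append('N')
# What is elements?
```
['M', 'N']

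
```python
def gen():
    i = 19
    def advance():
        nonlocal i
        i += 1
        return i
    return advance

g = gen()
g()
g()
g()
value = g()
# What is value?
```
23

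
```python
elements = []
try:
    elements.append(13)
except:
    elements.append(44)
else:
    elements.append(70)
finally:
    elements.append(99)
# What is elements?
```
[13, 70, 99]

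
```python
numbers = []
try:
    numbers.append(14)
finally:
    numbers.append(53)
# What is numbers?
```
[14, 53]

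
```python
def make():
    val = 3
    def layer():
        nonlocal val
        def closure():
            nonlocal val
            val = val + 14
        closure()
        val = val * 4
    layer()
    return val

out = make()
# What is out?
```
68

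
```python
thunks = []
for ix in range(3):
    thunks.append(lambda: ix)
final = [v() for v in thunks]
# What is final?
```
[2, 2, 2]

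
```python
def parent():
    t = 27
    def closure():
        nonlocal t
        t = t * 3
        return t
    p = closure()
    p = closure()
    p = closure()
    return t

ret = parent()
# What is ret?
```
729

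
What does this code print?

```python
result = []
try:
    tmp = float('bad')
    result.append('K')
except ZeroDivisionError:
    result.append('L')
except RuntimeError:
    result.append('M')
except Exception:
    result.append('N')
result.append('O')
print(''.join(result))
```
NO

ValueError not specifically caught, falls to Exception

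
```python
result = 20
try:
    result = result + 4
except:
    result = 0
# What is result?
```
24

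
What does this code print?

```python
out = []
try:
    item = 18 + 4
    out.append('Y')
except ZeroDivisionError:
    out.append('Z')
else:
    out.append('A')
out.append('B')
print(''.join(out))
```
YAB

else block runs when no exception occurs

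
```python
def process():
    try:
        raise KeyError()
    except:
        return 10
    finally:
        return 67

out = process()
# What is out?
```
67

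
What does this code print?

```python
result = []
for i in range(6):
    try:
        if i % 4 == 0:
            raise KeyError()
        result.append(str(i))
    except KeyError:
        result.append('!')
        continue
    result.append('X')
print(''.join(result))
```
!1X2X3X!5X

continue in except skips rest of loop body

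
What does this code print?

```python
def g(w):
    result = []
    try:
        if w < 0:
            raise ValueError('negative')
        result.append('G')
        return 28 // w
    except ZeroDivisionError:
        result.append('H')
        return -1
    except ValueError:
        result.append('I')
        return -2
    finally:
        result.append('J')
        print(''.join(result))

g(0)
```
GHJ

w=0 causes ZeroDivisionError, caught, finally prints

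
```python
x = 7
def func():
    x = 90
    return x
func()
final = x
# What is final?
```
7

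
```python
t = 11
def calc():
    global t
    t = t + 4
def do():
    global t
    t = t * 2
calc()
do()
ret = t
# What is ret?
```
30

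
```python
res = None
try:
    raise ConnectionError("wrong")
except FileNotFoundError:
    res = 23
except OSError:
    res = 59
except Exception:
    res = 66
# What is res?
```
59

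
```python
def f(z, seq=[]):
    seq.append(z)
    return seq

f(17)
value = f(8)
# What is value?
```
[17, 8]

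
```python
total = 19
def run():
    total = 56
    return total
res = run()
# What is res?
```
56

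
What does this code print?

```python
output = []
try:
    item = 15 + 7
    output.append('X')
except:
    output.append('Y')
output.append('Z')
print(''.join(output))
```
XZ

No exception, try block completes normally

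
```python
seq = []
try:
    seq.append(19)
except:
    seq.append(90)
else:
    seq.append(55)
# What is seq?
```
[19, 55]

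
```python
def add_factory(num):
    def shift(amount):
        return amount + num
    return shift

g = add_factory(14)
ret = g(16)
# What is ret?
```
30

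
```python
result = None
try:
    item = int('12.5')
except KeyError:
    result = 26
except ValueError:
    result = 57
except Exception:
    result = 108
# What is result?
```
57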